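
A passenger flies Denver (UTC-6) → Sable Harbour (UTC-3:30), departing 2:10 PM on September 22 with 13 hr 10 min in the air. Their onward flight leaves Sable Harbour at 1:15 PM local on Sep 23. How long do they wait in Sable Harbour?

Convert departure to UTC: 2:10 PM + 6:00 = 8:10 PM UTC on Sep 22.
Add 13 hours and 10 minutes flight time → 9:20 AM UTC (Sep 23).
Sable Harbour is UTC−3:30, so local arrival = 9:20 AM − 3:30 = 5:50 AM on Sep 23.
Layover = 1:15 PM − 5:50 AM = 7 hours 25 minutes.

7 hours 25 minutes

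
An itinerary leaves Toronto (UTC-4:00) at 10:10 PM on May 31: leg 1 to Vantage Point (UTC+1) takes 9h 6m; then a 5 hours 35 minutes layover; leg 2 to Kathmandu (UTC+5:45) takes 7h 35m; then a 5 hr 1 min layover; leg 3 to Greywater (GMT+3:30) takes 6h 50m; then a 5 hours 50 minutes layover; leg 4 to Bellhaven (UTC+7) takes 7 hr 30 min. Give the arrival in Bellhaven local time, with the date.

Convert departure to UTC: 10:10 PM + 4:00 = 2:10 AM UTC on Jun 1.
Add 9 hours and 6 minutes leg 1 → 11:16 AM UTC.
Add 5 hours and 35 minutes layover in Vantage Point → 4:51 PM UTC.
Add 7 hours 35 minutes leg 2 → 12:26 AM UTC (Jun 2).
Add 5 hours and 1 minute layover in Kathmandu → 5:27 AM UTC.
Add 6 hours 50 minutes leg 3 → 12:17 PM UTC.
Add 5 hours and 50 minutes layover in Greywater → 6:07 PM UTC.
Add 7 hours and 30 minutes leg 4 → 1:37 AM UTC (Jun 3).
Bellhaven is UTC+7:00, so local arrival = 1:37 AM + 7:00 = 8:37 AM on Jun 3.

8:37 AM on June 3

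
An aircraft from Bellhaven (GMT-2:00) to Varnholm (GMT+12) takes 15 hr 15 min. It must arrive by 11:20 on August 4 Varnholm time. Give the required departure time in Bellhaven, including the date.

06:05 on August 3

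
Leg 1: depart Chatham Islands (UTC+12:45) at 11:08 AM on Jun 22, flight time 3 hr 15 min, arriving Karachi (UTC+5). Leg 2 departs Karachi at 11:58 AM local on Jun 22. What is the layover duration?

5 hours 20 minutes

Convert departure to UTC: 11:08 AM − 12:45 = 10:23 PM UTC on Jun 21.
Add 3 hours 15 minutes flight time → 1:38 AM UTC (Jun 22).
Karachi is UTC+5:00, so local arrival = 1:38 AM + 5:00 = 6:38 AM on Jun 22.
Layover = 11:58 AM − 6:38 AM = 5 hours 20 minutes.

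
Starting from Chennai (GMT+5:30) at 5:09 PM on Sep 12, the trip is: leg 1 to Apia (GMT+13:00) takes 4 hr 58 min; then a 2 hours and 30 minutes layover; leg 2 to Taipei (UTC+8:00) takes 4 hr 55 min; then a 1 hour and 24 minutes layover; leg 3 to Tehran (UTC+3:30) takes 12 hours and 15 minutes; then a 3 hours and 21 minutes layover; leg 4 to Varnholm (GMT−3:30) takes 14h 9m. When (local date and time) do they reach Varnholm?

3:41 AM on Sep 14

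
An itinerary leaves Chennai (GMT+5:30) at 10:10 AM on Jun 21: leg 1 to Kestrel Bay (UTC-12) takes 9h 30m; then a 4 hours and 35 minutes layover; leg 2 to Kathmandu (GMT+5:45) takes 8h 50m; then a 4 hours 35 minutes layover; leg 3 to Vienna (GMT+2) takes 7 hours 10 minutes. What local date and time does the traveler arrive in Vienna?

5:20 PM on June 22

Convert departure to UTC: 10:10 AM − 5:30 = 4:40 AM UTC on Jun 21.
Add 9 hours and 30 minutes leg 1 → 2:10 PM UTC.
Add 4 hours 35 minutes layover in Kestrel Bay → 6:45 PM UTC.
Add 8 hours and 50 minutes leg 2 → 3:35 AM UTC (Jun 22).
Add 4 hours 35 minutes layover in Kathmandu → 8:10 AM UTC.
Add 7 hours 10 minutes leg 3 → 3:20 PM UTC.
Vienna is UTC+2:00, so local arrival = 3:20 PM + 2:00 = 5:20 PM on Jun 22.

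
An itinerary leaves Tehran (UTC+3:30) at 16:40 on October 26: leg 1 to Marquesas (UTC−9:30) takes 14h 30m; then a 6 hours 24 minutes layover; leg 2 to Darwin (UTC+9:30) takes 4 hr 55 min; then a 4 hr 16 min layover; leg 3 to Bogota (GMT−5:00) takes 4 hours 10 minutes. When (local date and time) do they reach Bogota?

18:25 on October 27

Convert departure to UTC: 16:40 − 3:30 = 13:10 UTC on Oct 26.
Add 14 hours 30 minutes leg 1 → 03:40 UTC (Oct 27).
Add 6 hours 24 minutes layover in Marquesas → 10:04 UTC.
Add 4 hours and 55 minutes leg 2 → 14:59 UTC.
Add 4 hours and 16 minutes layover in Darwin → 19:15 UTC.
Add 4 hours 10 minutes leg 3 → 23:25 UTC.
Bogota is UTC−5:00, so local arrival = 23:25 − 5:00 = 18:25 on Oct 27.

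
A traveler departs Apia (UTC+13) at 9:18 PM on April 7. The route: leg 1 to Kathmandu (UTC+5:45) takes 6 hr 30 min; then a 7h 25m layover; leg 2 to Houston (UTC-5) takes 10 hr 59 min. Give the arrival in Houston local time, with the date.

Convert departure to UTC: 9:18 PM − 13:00 = 8:18 AM UTC on Apr 7.
Add 6 hours 30 minutes leg 1 → 2:48 PM UTC.
Add 7 hours 25 minutes layover in Kathmandu → 10:13 PM UTC.
Add 10 hours and 59 minutes leg 2 → 9:12 AM UTC (Apr 8).
Houston is UTC−5:00, so local arrival = 9:12 AM − 5:00 = 4:12 AM on Apr 8.

4:12 AM on Apr 8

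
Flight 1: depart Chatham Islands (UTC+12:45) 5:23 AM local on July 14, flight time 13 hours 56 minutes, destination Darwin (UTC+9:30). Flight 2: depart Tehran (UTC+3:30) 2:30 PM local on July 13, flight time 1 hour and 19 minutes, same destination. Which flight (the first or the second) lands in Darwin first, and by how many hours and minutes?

Flight 1 in UTC: 5:23 AM − 12:45 = 4:38 PM on Jul 13.
+13 hours 56 minutes → arrive 6:34 AM UTC on Jul 14.
Flight 2 in UTC: 2:30 PM − 3:30 = 11:00 AM on Jul 13.
+1 hour and 19 minutes → arrive 12:19 PM UTC on Jul 13.
Flight 2 lands earlier by 18 hours 15 minutes.

the second, by 18 hours 15 minutes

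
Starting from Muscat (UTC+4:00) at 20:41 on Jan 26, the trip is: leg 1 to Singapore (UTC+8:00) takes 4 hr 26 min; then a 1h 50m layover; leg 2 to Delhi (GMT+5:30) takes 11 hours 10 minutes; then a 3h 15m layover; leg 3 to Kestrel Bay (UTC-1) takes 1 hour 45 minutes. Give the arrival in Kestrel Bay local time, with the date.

14:07 on January 27

Convert departure to UTC: 20:41 − 4:00 = 16:41 UTC on Jan 26.
Add 4 hours and 26 minutes leg 1 → 21:07 UTC.
Add 1 hour and 50 minutes layover in Singapore → 22:57 UTC.
Add 11 hours and 10 minutes leg 2 → 10:07 UTC (Jan 27).
Add 3 hours 15 minutes layover in Delhi → 13:22 UTC.
Add 1 hour and 45 minutes leg 3 → 15:07 UTC.
Kestrel Bay is UTC−1:00, so local arrival = 15:07 − 1:00 = 14:07 on Jan 27.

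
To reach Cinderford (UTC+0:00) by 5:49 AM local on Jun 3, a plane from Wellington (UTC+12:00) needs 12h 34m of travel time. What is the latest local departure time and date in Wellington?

Target arrival is already UTC: 5:49 AM on Jun 3.
Subtract 12 hours and 34 minutes → departure 5:15 PM UTC on Jun 2.
Wellington is UTC+12:00: 5:15 PM + 12:00 = 5:15 AM on Jun 3.

5:15 AM on June 3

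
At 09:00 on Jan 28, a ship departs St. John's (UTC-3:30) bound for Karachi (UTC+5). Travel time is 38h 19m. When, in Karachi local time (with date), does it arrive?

07:49 on Jan 30

Convert departure to UTC: 09:00 + 3:30 = 12:30 UTC on Jan 28.
Add 38 hours and 19 minutes travel time → 02:49 UTC (Jan 30).
Karachi is UTC+5:00, so local arrival = 02:49 + 5:00 = 07:49 on Jan 30.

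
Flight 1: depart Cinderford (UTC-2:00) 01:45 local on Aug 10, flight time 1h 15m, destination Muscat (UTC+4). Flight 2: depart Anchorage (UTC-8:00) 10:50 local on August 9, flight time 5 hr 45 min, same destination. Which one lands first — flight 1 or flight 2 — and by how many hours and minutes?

the second, by 4 hours 25 minutes

Flight 1 in UTC: 01:45 + 2:00 = 03:45 on Aug 10.
+1 hour 15 minutes → arrive 05:00 UTC on Aug 10.
Flight 2 in UTC: 10:50 + 8:00 = 18:50 on Aug 9.
+5 hours 45 minutes → arrive 00:35 UTC on Aug 10.
Flight 2 lands earlier by 4 hours 25 minutes.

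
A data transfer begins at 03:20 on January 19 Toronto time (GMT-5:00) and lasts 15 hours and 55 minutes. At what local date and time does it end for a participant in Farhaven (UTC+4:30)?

04:45 on Jan 20

Convert start to UTC: 03:20 + 5:00 = 08:20 UTC on Jan 19.
Add 15 hours and 55 minutes duration → 00:15 UTC (Jan 20).
Farhaven is UTC+4:30, so local end time = 00:15 + 4:30 = 04:45 on Jan 20.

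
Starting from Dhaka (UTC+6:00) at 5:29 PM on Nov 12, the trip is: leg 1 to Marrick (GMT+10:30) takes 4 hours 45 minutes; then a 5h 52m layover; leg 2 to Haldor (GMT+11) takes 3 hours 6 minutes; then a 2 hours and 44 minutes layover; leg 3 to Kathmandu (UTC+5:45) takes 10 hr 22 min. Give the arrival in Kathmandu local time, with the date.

Convert departure to UTC: 5:29 PM − 6:00 = 11:29 AM UTC on Nov 12.
Add 4 hours 45 minutes leg 1 → 4:14 PM UTC.
Add 5 hours and 52 minutes layover in Marrick → 10:06 PM UTC.
Add 3 hours and 6 minutes leg 2 → 1:12 AM UTC (Nov 13).
Add 2 hours 44 minutes layover in Haldor → 3:56 AM UTC.
Add 10 hours 22 minutes leg 3 → 2:18 PM UTC.
Kathmandu is UTC+5:45, so local arrival = 2:18 PM + 5:45 = 8:03 PM on Nov 13.

8:03 PM on November 13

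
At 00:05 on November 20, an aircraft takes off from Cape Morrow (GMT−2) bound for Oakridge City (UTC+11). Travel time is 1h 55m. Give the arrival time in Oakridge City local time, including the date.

15:00 on November 20

Convert departure to UTC: 00:05 + 2:00 = 02:05 UTC on Nov 20.
Add 1 hour 55 minutes travel time → 04:00 UTC.
Oakridge City is UTC+11:00, so local arrival = 04:00 + 11:00 = 15:00 on Nov 20.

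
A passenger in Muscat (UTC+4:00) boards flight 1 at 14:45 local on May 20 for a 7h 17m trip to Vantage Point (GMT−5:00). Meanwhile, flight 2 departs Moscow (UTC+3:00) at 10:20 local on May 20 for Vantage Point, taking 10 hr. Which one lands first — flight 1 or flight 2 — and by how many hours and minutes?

Flight 1 in UTC: 14:45 − 4:00 = 10:45 on May 20.
+7 hours 17 minutes → arrive 18:02 UTC on May 20.
Flight 2 in UTC: 10:20 − 3:00 = 07:20 on May 20.
+10 hours → arrive 17:20 UTC on May 20.
Flight 2 lands earlier by 42 minutes.

the second, by 42 minutes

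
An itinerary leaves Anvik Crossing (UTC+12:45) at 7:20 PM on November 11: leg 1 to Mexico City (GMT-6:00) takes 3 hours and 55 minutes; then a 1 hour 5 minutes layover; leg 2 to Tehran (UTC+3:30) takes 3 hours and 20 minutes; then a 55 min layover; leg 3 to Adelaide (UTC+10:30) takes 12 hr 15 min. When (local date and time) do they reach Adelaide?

2:35 PM on November 12

Convert departure to UTC: 7:20 PM − 12:45 = 6:35 AM UTC on Nov 11.
Add 3 hours and 55 minutes leg 1 → 10:30 AM UTC.
Add 1 hour 5 minutes layover in Mexico City → 11:35 AM UTC.
Add 3 hours and 20 minutes leg 2 → 2:55 PM UTC.
Add 55 minutes layover in Tehran → 3:50 PM UTC.
Add 12 hours and 15 minutes leg 3 → 4:05 AM UTC (Nov 12).
Adelaide is UTC+10:30, so local arrival = 4:05 AM + 10:30 = 2:35 PM on Nov 12.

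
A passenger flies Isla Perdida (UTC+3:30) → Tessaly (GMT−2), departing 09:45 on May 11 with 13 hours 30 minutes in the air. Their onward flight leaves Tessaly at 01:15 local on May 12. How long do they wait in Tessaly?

7 hours 30 minutes

Convert departure to UTC: 09:45 − 3:30 = 06:15 UTC on May 11.
Add 13 hours 30 minutes flight time → 19:45 UTC.
Tessaly is UTC−2:00, so local arrival = 19:45 − 2:00 = 17:45 on May 11.
Layover = 01:15 − 17:45 (+1 day) = 7 hours 30 minutes.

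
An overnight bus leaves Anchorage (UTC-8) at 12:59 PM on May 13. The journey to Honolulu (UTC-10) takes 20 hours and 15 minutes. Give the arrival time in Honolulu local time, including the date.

7:14 AM on May 14

Convert departure to UTC: 12:59 PM + 8:00 = 8:59 PM UTC on May 13.
Add 20 hours 15 minutes travel time → 5:14 PM UTC (May 14).
Honolulu is UTC−10:00, so local arrival = 5:14 PM − 10:00 = 7:14 AM on May 14.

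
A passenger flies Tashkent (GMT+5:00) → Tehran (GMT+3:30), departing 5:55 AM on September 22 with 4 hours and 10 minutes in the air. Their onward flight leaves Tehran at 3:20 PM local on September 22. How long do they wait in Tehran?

Convert departure to UTC: 5:55 AM − 5:00 = 12:55 AM UTC on Sep 22.
Add 4 hours and 10 minutes flight time → 5:05 AM UTC.
Tehran is UTC+3:30, so local arrival = 5:05 AM + 3:30 = 8:35 AM on Sep 22.
Layover = 3:20 PM − 8:35 AM = 6 hours 45 minutes.

6 hours 45 minutes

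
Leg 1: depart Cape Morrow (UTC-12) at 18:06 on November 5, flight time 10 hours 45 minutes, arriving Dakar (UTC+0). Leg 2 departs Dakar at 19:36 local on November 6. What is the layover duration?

Convert departure to UTC: 18:06 + 12:00 = 06:06 UTC on Nov 6.
Add 10 hours and 45 minutes flight time → 16:51 UTC.
Dakar is UTC+0, so local arrival is the same: 16:51 on Nov 6.
Layover = 19:36 − 16:51 = 2 hours 45 minutes.

2 hours 45 minutes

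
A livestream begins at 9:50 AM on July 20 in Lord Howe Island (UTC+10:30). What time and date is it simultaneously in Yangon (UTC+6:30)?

5:50 AM on Jul 20

In UTC: 9:50 AM − 10:30 = 11:20 PM on Jul 19.
Yangon is UTC+6:30: 11:20 PM + 6:30 = 5:50 AM on Jul 20.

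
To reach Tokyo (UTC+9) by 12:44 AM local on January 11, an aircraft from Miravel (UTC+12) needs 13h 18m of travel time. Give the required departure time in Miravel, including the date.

2:26 PM on January 10

Target arrival in UTC: 12:44 AM − 9:00 = 3:44 PM on Jan 10.
Subtract 13 hours 18 minutes → departure 2:26 AM UTC on Jan 10.
Miravel is UTC+12:00: 2:26 AM + 12:00 = 2:26 PM on Jan 10.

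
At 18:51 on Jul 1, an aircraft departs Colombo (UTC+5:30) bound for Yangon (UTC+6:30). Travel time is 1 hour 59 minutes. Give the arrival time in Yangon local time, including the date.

Convert departure to UTC: 18:51 − 5:30 = 13:21 UTC on Jul 1.
Add 1 hour and 59 minutes travel time → 15:20 UTC.
Yangon is UTC+6:30, so local arrival = 15:20 + 6:30 = 21:50 on Jul 1.

21:50 on Jul 1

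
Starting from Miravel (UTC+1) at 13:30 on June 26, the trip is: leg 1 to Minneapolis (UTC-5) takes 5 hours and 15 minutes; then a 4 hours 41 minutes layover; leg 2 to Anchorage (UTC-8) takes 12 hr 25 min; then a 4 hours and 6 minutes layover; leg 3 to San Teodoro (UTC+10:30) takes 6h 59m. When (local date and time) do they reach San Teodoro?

Convert departure to UTC: 13:30 − 1:00 = 12:30 UTC on Jun 26.
Add 5 hours 15 minutes leg 1 → 17:45 UTC.
Add 4 hours and 41 minutes layover in Minneapolis → 22:26 UTC.
Add 12 hours 25 minutes leg 2 → 10:51 UTC (Jun 27).
Add 4 hours and 6 minutes layover in Anchorage → 14:57 UTC.
Add 6 hours 59 minutes leg 3 → 21:56 UTC.
San Teodoro is UTC+10:30, so local arrival = 21:56 + 10:30 = 08:26 on Jun 28.

08:26 on Jun 28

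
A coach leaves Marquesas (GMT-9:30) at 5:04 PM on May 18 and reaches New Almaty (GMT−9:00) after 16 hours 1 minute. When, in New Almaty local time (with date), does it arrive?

9:35 AM on May 19

Convert departure to UTC: 5:04 PM + 9:30 = 2:34 AM UTC on May 19.
Add 16 hours 1 minute travel time → 6:35 PM UTC.
New Almaty is UTC−9:00, so local arrival = 6:35 PM − 9:00 = 9:35 AM on May 19.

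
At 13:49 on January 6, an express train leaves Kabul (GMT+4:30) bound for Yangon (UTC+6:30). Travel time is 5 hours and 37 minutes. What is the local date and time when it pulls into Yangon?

21:26 on January 6

Convert departure to UTC: 13:49 − 4:30 = 09:19 UTC on Jan 6.
Add 5 hours and 37 minutes travel time → 14:56 UTC.
Yangon is UTC+6:30, so local arrival = 14:56 + 6:30 = 21:26 on Jan 6.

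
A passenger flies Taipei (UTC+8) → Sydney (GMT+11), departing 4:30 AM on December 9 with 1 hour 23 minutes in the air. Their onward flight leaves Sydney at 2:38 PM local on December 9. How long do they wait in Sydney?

Convert departure to UTC: 4:30 AM − 8:00 = 8:30 PM UTC on Dec 8.
Add 1 hour and 23 minutes flight time → 9:53 PM UTC.
Sydney is UTC+11:00, so local arrival = 9:53 PM + 11:00 = 8:53 AM on Dec 9.
Layover = 2:38 PM − 8:53 AM = 5 hours 45 minutes.

5 hours 45 minutes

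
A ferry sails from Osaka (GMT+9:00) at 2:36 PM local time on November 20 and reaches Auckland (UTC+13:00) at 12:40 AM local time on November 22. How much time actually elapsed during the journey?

30 hours 4 minutes

Auckland is 4:00 ahead of Osaka.
Clock-face elapsed time (ignoring zones) is 34 hours 4 minutes.
Actual elapsed = 34 hours 4 minutes − 4:00 = 30 hours 4 minutes.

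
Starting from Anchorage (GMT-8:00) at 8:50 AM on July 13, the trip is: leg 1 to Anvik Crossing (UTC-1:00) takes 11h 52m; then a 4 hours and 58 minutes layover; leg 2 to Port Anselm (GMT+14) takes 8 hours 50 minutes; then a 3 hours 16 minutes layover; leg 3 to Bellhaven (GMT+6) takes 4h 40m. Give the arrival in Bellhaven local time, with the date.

Convert departure to UTC: 8:50 AM + 8:00 = 4:50 PM UTC on Jul 13.
Add 11 hours 52 minutes leg 1 → 4:42 AM UTC (Jul 14).
Add 4 hours and 58 minutes layover in Anvik Crossing → 9:40 AM UTC.
Add 8 hours and 50 minutes leg 2 → 6:30 PM UTC.
Add 3 hours 16 minutes layover in Port Anselm → 9:46 PM UTC.
Add 4 hours 40 minutes leg 3 → 2:26 AM UTC (Jul 15).
Bellhaven is UTC+6:00, so local arrival = 2:26 AM + 6:00 = 8:26 AM on Jul 15.

8:26 AM on July 15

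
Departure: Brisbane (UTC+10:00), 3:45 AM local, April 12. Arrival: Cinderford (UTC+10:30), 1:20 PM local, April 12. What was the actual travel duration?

Departure in UTC: 3:45 AM − 10:00 = 5:45 PM on Apr 11.
Arrival in UTC: 1:20 PM − 10:30 = 2:50 AM on Apr 12.
Elapsed = 2:50 AM − 5:45 PM (+1 day) = 9 hours 5 minutes.

9 hours 5 minutes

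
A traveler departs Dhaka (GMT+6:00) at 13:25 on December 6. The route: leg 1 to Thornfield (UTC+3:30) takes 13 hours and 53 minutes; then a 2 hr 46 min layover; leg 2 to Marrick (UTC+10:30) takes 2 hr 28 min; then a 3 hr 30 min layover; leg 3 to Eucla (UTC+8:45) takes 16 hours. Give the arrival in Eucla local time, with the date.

Convert departure to UTC: 13:25 − 6:00 = 07:25 UTC on Dec 6.
Add 13 hours 53 minutes leg 1 → 21:18 UTC.
Add 2 hours 46 minutes layover in Thornfield → 00:04 UTC (Dec 7).
Add 2 hours and 28 minutes leg 2 → 02:32 UTC.
Add 3 hours and 30 minutes layover in Marrick → 06:02 UTC.
Add 16 hours leg 3 → 22:02 UTC.
Eucla is UTC+8:45, so local arrival = 22:02 + 8:45 = 06:47 on Dec 8.

06:47 on Dec 8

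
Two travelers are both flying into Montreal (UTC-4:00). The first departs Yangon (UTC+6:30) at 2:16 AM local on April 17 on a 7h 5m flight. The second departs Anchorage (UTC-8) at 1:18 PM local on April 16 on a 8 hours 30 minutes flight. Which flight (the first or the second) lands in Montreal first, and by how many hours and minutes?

the first, by 2 hours 57 minutes

Flight 1 in UTC: 2:16 AM − 6:30 = 7:46 PM on Apr 16.
+7 hours 5 minutes → arrive 2:51 AM UTC on Apr 17.
Flight 2 in UTC: 1:18 PM + 8:00 = 9:18 PM on Apr 16.
+8 hours and 30 minutes → arrive 5:48 AM UTC on Apr 17.
Flight 1 lands earlier by 2 hours 57 minutes.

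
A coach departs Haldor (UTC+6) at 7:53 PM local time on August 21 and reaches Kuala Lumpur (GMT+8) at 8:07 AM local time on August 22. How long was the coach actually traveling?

10 hours 14 minutes

Departure in UTC: 7:53 PM − 6:00 = 1:53 PM on Aug 21.
Arrival in UTC: 8:07 AM − 8:00 = 12:07 AM on Aug 22.
Elapsed = 12:07 AM − 1:53 PM (+1 day) = 10 hours 14 minutes.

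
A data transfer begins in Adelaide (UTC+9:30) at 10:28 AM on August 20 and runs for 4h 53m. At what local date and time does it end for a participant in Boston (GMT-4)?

Convert start to UTC: 10:28 AM − 9:30 = 12:58 AM UTC on Aug 20.
Add 4 hours 53 minutes duration → 5:51 AM UTC.
Boston is UTC−4:00, so local end time = 5:51 AM − 4:00 = 1:51 AM on Aug 20.

1:51 AM on August 20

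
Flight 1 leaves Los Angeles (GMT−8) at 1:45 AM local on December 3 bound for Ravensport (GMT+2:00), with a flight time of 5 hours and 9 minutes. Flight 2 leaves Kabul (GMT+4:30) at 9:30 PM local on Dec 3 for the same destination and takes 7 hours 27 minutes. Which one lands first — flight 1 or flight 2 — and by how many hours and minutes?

Flight 1 in UTC: 1:45 AM + 8:00 = 9:45 AM on Dec 3.
+5 hours 9 minutes → arrive 2:54 PM UTC on Dec 3.
Flight 2 in UTC: 9:30 PM − 4:30 = 5:00 PM on Dec 3.
+7 hours 27 minutes → arrive 12:27 AM UTC on Dec 4.
Flight 1 lands earlier by 9 hours 33 minutes.

the first, by 9 hours 33 minutes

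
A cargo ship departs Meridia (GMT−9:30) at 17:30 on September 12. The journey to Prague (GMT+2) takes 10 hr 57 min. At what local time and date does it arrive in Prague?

Convert departure to UTC: 17:30 + 9:30 = 03:00 UTC on Sep 13.
Add 10 hours 57 minutes travel time → 13:57 UTC.
Prague is UTC+2:00, so local arrival = 13:57 + 2:00 = 15:57 on Sep 13.

15:57 on September 13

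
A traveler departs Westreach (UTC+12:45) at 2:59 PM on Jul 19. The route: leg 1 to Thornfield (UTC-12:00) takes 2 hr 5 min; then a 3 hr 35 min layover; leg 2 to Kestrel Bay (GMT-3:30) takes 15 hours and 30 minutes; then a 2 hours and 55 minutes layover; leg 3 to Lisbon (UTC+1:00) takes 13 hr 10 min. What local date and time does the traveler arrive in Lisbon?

4:29 PM on July 20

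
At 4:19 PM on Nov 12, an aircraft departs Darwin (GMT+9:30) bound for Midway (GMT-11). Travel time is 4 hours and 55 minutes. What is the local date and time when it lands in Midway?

Convert departure to UTC: 4:19 PM − 9:30 = 6:49 AM UTC on Nov 12.
Add 4 hours 55 minutes travel time → 11:44 AM UTC.
Midway is UTC−11:00, so local arrival = 11:44 AM − 11:00 = 12:44 AM on Nov 12.

12:44 AM on November 12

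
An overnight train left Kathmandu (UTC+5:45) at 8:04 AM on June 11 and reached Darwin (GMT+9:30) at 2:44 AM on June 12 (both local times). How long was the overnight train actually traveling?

14 hours 55 minutes

Departure in UTC: 8:04 AM − 5:45 = 2:19 AM on Jun 11.
Arrival in UTC: 2:44 AM − 9:30 = 5:14 PM on Jun 11.
Elapsed = 5:14 PM − 2:19 AM = 14 hours 55 minutes.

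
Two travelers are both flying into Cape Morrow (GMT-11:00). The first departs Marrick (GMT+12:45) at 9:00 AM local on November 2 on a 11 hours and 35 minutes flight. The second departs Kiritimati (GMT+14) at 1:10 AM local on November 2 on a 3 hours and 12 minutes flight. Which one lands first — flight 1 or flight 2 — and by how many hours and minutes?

Flight 1 in UTC: 9:00 AM − 12:45 = 8:15 PM on Nov 1.
+11 hours 35 minutes → arrive 7:50 AM UTC on Nov 2.
Flight 2 in UTC: 1:10 AM − 14:00 = 11:10 AM on Nov 1.
+3 hours and 12 minutes → arrive 2:22 PM UTC on Nov 1.
Flight 2 lands earlier by 17 hours 28 minutes.

the second, by 17 hours 28 minutes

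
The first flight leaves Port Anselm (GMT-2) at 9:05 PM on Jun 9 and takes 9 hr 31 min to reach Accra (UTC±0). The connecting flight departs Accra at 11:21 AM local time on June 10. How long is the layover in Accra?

Convert departure to UTC: 9:05 PM + 2:00 = 11:05 PM UTC on Jun 9.
Add 9 hours 31 minutes flight time → 8:36 AM UTC (Jun 10).
Accra is UTC+0, so local arrival is the same: 8:36 AM on Jun 10.
Layover = 11:21 AM − 8:36 AM = 2 hours 45 minutes.

2 hours 45 minutes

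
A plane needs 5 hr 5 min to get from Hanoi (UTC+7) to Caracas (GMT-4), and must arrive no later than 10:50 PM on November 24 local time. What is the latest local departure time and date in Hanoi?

Target arrival in UTC: 10:50 PM + 4:00 = 2:50 AM on Nov 25.
Subtract 5 hours 5 minutes → departure 9:45 PM UTC on Nov 24.
Hanoi is UTC+7:00: 9:45 PM + 7:00 = 4:45 AM on Nov 25.

4:45 AM on November 25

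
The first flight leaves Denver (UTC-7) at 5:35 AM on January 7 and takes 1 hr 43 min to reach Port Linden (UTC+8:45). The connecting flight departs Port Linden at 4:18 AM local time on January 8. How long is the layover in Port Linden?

5 hours 15 minutes

Convert departure to UTC: 5:35 AM + 7:00 = 12:35 PM UTC on Jan 7.
Add 1 hour and 43 minutes flight time → 2:18 PM UTC.
Port Linden is UTC+8:45, so local arrival = 2:18 PM + 8:45 = 11:03 PM on Jan 7.
Layover = 4:18 AM − 11:03 PM (+1 day) = 5 hours 15 minutes.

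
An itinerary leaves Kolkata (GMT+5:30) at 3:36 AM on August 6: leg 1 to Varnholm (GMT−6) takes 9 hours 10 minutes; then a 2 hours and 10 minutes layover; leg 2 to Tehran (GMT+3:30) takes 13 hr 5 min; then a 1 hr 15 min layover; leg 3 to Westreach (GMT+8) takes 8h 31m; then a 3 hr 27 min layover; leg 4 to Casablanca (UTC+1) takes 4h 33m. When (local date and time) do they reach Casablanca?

5:17 PM on August 7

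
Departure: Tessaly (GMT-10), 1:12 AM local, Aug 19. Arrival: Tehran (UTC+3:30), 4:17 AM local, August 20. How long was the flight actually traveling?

13 hours 35 minutes

Tehran is 13:30 ahead of Tessaly.
Clock-face elapsed time (ignoring zones) is 27 hours 5 minutes.
Actual elapsed = 27 hours 5 minutes − 13:30 = 13 hours 35 minutes.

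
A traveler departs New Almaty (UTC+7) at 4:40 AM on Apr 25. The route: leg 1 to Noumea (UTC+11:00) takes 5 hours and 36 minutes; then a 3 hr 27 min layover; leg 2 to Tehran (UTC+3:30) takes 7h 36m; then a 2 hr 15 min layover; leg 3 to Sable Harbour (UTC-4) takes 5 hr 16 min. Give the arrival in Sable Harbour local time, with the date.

5:50 PM on April 25

Convert departure to UTC: 4:40 AM − 7:00 = 9:40 PM UTC on Apr 24.
Add 5 hours 36 minutes leg 1 → 3:16 AM UTC (Apr 25).
Add 3 hours 27 minutes layover in Noumea → 6:43 AM UTC.
Add 7 hours 36 minutes leg 2 → 2:19 PM UTC.
Add 2 hours 15 minutes layover in Tehran → 4:34 PM UTC.
Add 5 hours and 16 minutes leg 3 → 9:50 PM UTC.
Sable Harbour is UTC−4:00, so local arrival = 9:50 PM − 4:00 = 5:50 PM on Apr 25.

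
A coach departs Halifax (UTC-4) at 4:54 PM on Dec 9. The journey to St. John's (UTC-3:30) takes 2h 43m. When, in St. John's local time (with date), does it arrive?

8:07 PM on December 9

St. John's is 0:30 ahead of Halifax.
After 2 hours and 43 minutes it is 7:37 PM in Halifax.
Shift by the zone difference: 7:37 PM + 0:30 = 8:07 PM on Dec 9 in St. John's.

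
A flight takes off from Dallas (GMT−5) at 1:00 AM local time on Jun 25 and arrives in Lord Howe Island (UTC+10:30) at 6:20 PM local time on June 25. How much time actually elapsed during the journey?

Departure in UTC: 1:00 AM + 5:00 = 6:00 AM on Jun 25.
Arrival in UTC: 6:20 PM − 10:30 = 7:50 AM on Jun 25.
Elapsed = 7:50 AM − 6:00 AM = 1 hour 50 minutes.

1 hour 50 minutes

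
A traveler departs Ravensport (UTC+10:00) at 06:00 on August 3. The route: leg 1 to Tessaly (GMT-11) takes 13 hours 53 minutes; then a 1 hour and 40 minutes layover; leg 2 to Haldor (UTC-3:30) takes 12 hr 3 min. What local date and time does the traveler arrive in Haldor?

Convert departure to UTC: 06:00 − 10:00 = 20:00 UTC on Aug 2.
Add 13 hours and 53 minutes leg 1 → 09:53 UTC (Aug 3).
Add 1 hour and 40 minutes layover in Tessaly → 11:33 UTC.
Add 12 hours 3 minutes leg 2 → 23:36 UTC.
Haldor is UTC−3:30, so local arrival = 23:36 − 3:30 = 20:06 on Aug 3.

20:06 on August 3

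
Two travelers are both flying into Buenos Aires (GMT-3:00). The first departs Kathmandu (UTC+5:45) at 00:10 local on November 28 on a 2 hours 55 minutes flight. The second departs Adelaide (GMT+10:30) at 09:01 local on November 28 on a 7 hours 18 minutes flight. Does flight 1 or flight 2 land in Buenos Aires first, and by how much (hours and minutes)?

the first, by 8 hours 29 minutes

Flight 1 in UTC: 00:10 − 5:45 = 18:25 on Nov 27.
+2 hours 55 minutes → arrive 21:20 UTC on Nov 27.
Flight 2 in UTC: 09:01 − 10:30 = 22:31 on Nov 27.
+7 hours and 18 minutes → arrive 05:49 UTC on Nov 28.
Flight 1 lands earlier by 8 hours 29 minutes.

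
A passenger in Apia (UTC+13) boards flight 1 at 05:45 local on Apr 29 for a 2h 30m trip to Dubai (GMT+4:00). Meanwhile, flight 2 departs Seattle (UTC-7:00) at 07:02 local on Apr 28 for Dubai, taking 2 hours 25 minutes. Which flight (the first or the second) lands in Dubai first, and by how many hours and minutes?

Flight 1 in UTC: 05:45 − 13:00 = 16:45 on Apr 28.
+2 hours and 30 minutes → arrive 19:15 UTC on Apr 28.
Flight 2 in UTC: 07:02 + 7:00 = 14:02 on Apr 28.
+2 hours and 25 minutes → arrive 16:27 UTC on Apr 28.
Flight 2 lands earlier by 2 hours 48 minutes.

the second, by 2 hours 48 minutes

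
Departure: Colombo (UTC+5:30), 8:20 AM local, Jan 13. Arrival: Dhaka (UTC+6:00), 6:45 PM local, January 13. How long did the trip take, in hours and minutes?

9 hours 55 minutes

Dhaka is 0:30 ahead of Colombo.
Clock-face elapsed time (ignoring zones) is 10 hours 25 minutes.
Actual elapsed = 10 hours 25 minutes − 0:30 = 9 hours 55 minutes.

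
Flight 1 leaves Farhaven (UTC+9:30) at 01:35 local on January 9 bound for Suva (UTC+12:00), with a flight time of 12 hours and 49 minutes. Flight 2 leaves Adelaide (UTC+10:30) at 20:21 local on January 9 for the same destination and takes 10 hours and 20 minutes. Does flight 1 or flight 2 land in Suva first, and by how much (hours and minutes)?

the first, by 15 hours 17 minutes

Flight 1 in UTC: 01:35 − 9:30 = 16:05 on Jan 8.
+12 hours 49 minutes → arrive 04:54 UTC on Jan 9.
Flight 2 in UTC: 20:21 − 10:30 = 09:51 on Jan 9.
+10 hours 20 minutes → arrive 20:11 UTC on Jan 9.
Flight 1 lands earlier by 15 hours 17 minutes.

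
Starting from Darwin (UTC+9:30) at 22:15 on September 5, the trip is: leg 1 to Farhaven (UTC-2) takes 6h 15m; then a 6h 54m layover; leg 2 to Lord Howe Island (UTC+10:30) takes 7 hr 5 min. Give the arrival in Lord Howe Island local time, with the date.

Convert departure to UTC: 22:15 − 9:30 = 12:45 UTC on Sep 5.
Add 6 hours 15 minutes leg 1 → 19:00 UTC.
Add 6 hours 54 minutes layover in Farhaven → 01:54 UTC (Sep 6).
Add 7 hours 5 minutes leg 2 → 08:59 UTC.
Lord Howe Island is UTC+10:30, so local arrival = 08:59 + 10:30 = 19:29 on Sep 6.

19:29 on Sep 6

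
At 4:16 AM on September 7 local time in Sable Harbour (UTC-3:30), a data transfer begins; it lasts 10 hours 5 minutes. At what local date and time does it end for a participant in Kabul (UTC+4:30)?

Convert start to UTC: 4:16 AM + 3:30 = 7:46 AM UTC on Sep 7.
Add 10 hours 5 minutes duration → 5:51 PM UTC.
Kabul is UTC+4:30, so local end time = 5:51 PM + 4:30 = 10:21 PM on Sep 7.

10:21 PM on September 7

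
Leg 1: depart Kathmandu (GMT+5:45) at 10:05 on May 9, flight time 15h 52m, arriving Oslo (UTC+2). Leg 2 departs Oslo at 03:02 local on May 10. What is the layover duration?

4 hours 50 minutes

Convert departure to UTC: 10:05 − 5:45 = 04:20 UTC on May 9.
Add 15 hours and 52 minutes flight time → 20:12 UTC.
Oslo is UTC+2:00, so local arrival = 20:12 + 2:00 = 22:12 on May 9.
Layover = 03:02 − 22:12 (+1 day) = 4 hours 50 minutes.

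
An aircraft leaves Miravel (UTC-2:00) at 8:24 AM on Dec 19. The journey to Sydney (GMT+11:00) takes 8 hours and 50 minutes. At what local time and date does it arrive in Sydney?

6:14 AM on December 20

Sydney is 13:00 ahead of Miravel.
After 8 hours 50 minutes it is 5:14 PM in Miravel.
Shift by the zone difference: 5:14 PM + 13:00 = 6:14 AM on Dec 20 in Sydney.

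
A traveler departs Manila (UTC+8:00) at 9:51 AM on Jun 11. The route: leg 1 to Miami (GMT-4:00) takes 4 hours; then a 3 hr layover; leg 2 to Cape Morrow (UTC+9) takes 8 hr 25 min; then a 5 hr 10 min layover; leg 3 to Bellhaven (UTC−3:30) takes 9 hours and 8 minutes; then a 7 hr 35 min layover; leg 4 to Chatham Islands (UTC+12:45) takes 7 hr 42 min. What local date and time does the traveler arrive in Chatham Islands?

Convert departure to UTC: 9:51 AM − 8:00 = 1:51 AM UTC on Jun 11.
Add 4 hours leg 1 → 5:51 AM UTC.
Add 3 hours layover in Miami → 8:51 AM UTC.
Add 8 hours 25 minutes leg 2 → 5:16 PM UTC.
Add 5 hours 10 minutes layover in Cape Morrow → 10:26 PM UTC.
Add 9 hours and 8 minutes leg 3 → 7:34 AM UTC (Jun 12).
Add 7 hours 35 minutes layover in Bellhaven → 3:09 PM UTC.
Add 7 hours and 42 minutes leg 4 → 10:51 PM UTC.
Chatham Islands is UTC+12:45, so local arrival = 10:51 PM + 12:45 = 11:36 AM on Jun 13.

11:36 AM on June 13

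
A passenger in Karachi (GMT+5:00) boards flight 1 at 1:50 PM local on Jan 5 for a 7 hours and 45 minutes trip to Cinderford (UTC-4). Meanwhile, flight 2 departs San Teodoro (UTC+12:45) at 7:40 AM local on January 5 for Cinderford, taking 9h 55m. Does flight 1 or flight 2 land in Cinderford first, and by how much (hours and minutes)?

Flight 1 in UTC: 1:50 PM − 5:00 = 8:50 AM on Jan 5.
+7 hours 45 minutes → arrive 4:35 PM UTC on Jan 5.
Flight 2 in UTC: 7:40 AM − 12:45 = 6:55 PM on Jan 4.
+9 hours and 55 minutes → arrive 4:50 AM UTC on Jan 5.
Flight 2 lands earlier by 11 hours 45 minutes.

the second, by 11 hours 45 minutes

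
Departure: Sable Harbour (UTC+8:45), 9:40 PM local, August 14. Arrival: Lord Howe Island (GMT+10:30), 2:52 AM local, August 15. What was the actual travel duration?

3 hours 27 minutes

Departure in UTC: 9:40 PM − 8:45 = 12:55 PM on Aug 14.
Arrival in UTC: 2:52 AM − 10:30 = 4:22 PM on Aug 14.
Elapsed = 4:22 PM − 12:55 PM = 3 hours 27 minutes.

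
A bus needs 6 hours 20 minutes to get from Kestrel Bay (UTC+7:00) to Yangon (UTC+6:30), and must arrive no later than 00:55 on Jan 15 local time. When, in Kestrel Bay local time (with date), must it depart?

19:05 on January 14

Target arrival in UTC: 00:55 − 6:30 = 18:25 on Jan 14.
Subtract 6 hours and 20 minutes → departure 12:05 UTC on Jan 14.
Kestrel Bay is UTC+7:00: 12:05 + 7:00 = 19:05 on Jan 14.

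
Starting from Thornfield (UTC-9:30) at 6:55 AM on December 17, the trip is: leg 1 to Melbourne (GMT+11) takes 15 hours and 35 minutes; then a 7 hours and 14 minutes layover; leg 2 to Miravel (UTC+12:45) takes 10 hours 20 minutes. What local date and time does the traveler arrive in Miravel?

Convert departure to UTC: 6:55 AM + 9:30 = 4:25 PM UTC on Dec 17.
Add 15 hours 35 minutes leg 1 → 8:00 AM UTC (Dec 18).
Add 7 hours 14 minutes layover in Melbourne → 3:14 PM UTC.
Add 10 hours and 20 minutes leg 2 → 1:34 AM UTC (Dec 19).
Miravel is UTC+12:45, so local arrival = 1:34 AM + 12:45 = 2:19 PM on Dec 19.

2:19 PM on December 19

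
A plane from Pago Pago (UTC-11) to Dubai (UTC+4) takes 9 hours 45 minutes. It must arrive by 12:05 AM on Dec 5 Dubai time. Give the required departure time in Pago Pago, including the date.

11:20 PM on December 3

Target arrival in UTC: 12:05 AM − 4:00 = 8:05 PM on Dec 4.
Subtract 9 hours and 45 minutes → departure 10:20 AM UTC on Dec 4.
Pago Pago is UTC−11:00: 10:20 AM − 11:00 = 11:20 PM on Dec 3.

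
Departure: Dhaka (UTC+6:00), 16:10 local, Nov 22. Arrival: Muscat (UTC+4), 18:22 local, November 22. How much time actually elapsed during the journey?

4 hours 12 minutes

Departure in UTC: 16:10 − 6:00 = 10:10 on Nov 22.
Arrival in UTC: 18:22 − 4:00 = 14:22 on Nov 22.
Elapsed = 14:22 − 10:10 = 4 hours 12 minutes.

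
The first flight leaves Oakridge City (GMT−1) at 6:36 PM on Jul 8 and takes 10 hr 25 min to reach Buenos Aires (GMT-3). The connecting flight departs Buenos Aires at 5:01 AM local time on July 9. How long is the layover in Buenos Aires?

Convert departure to UTC: 6:36 PM + 1:00 = 7:36 PM UTC on Jul 8.
Add 10 hours 25 minutes flight time → 6:01 AM UTC (Jul 9).
Buenos Aires is UTC−3:00, so local arrival = 6:01 AM − 3:00 = 3:01 AM on Jul 9.
Layover = 5:01 AM − 3:01 AM = 2 hours.

2 hours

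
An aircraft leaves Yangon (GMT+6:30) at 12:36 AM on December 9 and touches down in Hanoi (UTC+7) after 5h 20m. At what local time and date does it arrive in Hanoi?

Convert departure to UTC: 12:36 AM − 6:30 = 6:06 PM UTC on Dec 8.
Add 5 hours and 20 minutes travel time → 11:26 PM UTC.
Hanoi is UTC+7:00, so local arrival = 11:26 PM + 7:00 = 6:26 AM on Dec 9.

6:26 AM on December 9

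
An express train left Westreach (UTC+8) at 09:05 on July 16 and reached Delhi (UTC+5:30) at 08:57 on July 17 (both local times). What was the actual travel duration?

26 hours 22 minutes

Delhi is 2:30 behind Westreach.
Clock-face elapsed time (ignoring zones) is 23 hours 52 minutes.
Actual elapsed = 23 hours 52 minutes + 2:30 = 26 hours 22 minutes.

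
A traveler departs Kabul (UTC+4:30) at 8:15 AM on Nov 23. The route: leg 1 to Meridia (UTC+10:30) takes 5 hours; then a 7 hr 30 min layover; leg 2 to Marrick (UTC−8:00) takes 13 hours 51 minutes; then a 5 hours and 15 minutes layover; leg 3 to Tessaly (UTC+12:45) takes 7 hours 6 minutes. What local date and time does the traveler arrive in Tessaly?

Convert departure to UTC: 8:15 AM − 4:30 = 3:45 AM UTC on Nov 23.
Add 5 hours leg 1 → 8:45 AM UTC.
Add 7 hours and 30 minutes layover in Meridia → 4:15 PM UTC.
Add 13 hours and 51 minutes leg 2 → 6:06 AM UTC (Nov 24).
Add 5 hours and 15 minutes layover in Marrick → 11:21 AM UTC.
Add 7 hours 6 minutes leg 3 → 6:27 PM UTC.
Tessaly is UTC+12:45, so local arrival = 6:27 PM + 12:45 = 7:12 AM on Nov 25.

7:12 AM on November 25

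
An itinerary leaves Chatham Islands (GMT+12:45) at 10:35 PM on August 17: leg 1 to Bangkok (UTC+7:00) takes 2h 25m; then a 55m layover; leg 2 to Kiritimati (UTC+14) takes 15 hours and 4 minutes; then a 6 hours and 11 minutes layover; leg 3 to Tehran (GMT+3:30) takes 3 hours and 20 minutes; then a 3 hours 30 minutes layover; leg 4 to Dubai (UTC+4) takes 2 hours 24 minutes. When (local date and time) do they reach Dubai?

11:39 PM on August 18

Convert departure to UTC: 10:35 PM − 12:45 = 9:50 AM UTC on Aug 17.
Add 2 hours 25 minutes leg 1 → 12:15 PM UTC.
Add 55 minutes layover in Bangkok → 1:10 PM UTC.
Add 15 hours 4 minutes leg 2 → 4:14 AM UTC (Aug 18).
Add 6 hours and 11 minutes layover in Kiritimati → 10:25 AM UTC.
Add 3 hours and 20 minutes leg 3 → 1:45 PM UTC.
Add 3 hours and 30 minutes layover in Tehran → 5:15 PM UTC.
Add 2 hours and 24 minutes leg 4 → 7:39 PM UTC.
Dubai is UTC+4:00, so local arrival = 7:39 PM + 4:00 = 11:39 PM on Aug 18.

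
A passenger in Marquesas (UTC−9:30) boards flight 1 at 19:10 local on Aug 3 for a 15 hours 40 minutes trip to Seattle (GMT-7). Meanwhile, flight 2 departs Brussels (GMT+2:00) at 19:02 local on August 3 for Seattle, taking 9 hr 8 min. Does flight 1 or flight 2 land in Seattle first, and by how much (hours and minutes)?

the second, by 18 hours 10 minutes

Flight 1 in UTC: 19:10 + 9:30 = 04:40 on Aug 4.
+15 hours 40 minutes → arrive 20:20 UTC on Aug 4.
Flight 2 in UTC: 19:02 − 2:00 = 17:02 on Aug 3.
+9 hours and 8 minutes → arrive 02:10 UTC on Aug 4.
Flight 2 lands earlier by 18 hours 10 minutes.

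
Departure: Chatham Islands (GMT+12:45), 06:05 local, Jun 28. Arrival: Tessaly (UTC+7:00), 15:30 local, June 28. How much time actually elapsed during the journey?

15 hours 10 minutes

Departure in UTC: 06:05 − 12:45 = 17:20 on Jun 27.
Arrival in UTC: 15:30 − 7:00 = 08:30 on Jun 28.
Elapsed = 08:30 − 17:20 (+1 day) = 15 hours 10 minutes.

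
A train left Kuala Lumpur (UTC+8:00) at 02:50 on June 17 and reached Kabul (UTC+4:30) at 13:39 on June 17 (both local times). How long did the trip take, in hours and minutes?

14 hours 19 minutes

Departure in UTC: 02:50 − 8:00 = 18:50 on Jun 16.
Arrival in UTC: 13:39 − 4:30 = 09:09 on Jun 17.
Elapsed = 09:09 − 18:50 (+1 day) = 14 hours 19 minutes.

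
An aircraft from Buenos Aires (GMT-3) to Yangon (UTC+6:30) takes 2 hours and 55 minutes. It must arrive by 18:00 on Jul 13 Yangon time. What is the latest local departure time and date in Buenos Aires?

Target arrival in UTC: 18:00 − 6:30 = 11:30 on Jul 13.
Subtract 2 hours 55 minutes → departure 08:35 UTC on Jul 13.
Buenos Aires is UTC−3:00: 08:35 − 3:00 = 05:35 on Jul 13.

05:35 on Jul 13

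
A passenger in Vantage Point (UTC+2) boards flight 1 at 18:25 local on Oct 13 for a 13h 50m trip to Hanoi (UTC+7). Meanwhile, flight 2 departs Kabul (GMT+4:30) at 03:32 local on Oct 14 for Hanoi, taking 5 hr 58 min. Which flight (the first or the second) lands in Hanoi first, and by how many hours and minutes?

the second, by 1 hour 15 minutes

Flight 1 in UTC: 18:25 − 2:00 = 16:25 on Oct 13.
+13 hours 50 minutes → arrive 06:15 UTC on Oct 14.
Flight 2 in UTC: 03:32 − 4:30 = 23:02 on Oct 13.
+5 hours 58 minutes → arrive 05:00 UTC on Oct 14.
Flight 2 lands earlier by 1 hour 15 minutes.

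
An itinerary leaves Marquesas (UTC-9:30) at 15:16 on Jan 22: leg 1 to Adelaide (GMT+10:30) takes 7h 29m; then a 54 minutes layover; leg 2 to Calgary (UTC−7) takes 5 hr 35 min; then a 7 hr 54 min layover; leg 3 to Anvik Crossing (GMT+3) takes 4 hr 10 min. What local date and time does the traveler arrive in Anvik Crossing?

Convert departure to UTC: 15:16 + 9:30 = 00:46 UTC on Jan 23.
Add 7 hours 29 minutes leg 1 → 08:15 UTC.
Add 54 minutes layover in Adelaide → 09:09 UTC.
Add 5 hours and 35 minutes leg 2 → 14:44 UTC.
Add 7 hours and 54 minutes layover in Calgary → 22:38 UTC.
Add 4 hours 10 minutes leg 3 → 02:48 UTC (Jan 24).
Anvik Crossing is UTC+3:00, so local arrival = 02:48 + 3:00 = 05:48 on Jan 24.

05:48 on Jan 24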